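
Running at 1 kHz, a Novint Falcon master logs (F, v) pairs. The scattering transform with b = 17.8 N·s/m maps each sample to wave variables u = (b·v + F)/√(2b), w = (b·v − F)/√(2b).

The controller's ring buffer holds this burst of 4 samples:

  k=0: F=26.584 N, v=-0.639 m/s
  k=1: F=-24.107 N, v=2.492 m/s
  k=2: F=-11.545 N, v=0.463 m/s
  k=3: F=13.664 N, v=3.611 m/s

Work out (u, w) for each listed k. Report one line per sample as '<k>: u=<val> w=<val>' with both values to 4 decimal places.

0: u=2.5492 w=-6.3618
1: u=3.3940 w=11.4747
2: u=-0.5537 w=3.3162
3: u=13.0627 w=8.4826

k=0: b·v=17.8×(-0.639)=-11.3742; √(2b)=5.9666; u=(-11.3742+26.584)/5.9666=2.5492, w=(-11.3742−26.584)/5.9666=-6.3618
k=1: b·v=17.8×2.492=44.3576; √(2b)=5.9666; u=(44.3576+(-24.107))/5.9666=3.3940, w=(44.3576−(-24.107))/5.9666=11.4747
k=2: b·v=17.8×0.463=8.2414; √(2b)=5.9666; u=(8.2414+(-11.545))/5.9666=-0.5537, w=(8.2414−(-11.545))/5.9666=3.3162
k=3: b·v=17.8×3.611=64.2758; √(2b)=5.9666; u=(64.2758+13.664)/5.9666=13.0627, w=(64.2758−13.664)/5.9666=8.4826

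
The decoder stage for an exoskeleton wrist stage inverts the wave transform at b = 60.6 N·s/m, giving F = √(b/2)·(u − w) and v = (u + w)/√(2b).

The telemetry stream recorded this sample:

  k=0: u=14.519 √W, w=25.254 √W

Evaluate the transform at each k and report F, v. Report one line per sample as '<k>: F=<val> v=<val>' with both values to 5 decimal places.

0: F=-59.09128 v=3.61274

k=0: u−w=-10.73500, u+w=39.77300; √(b/2)=5.50454, √(2b)=11.00909; F=5.50454×(-10.735)=-59.09128, v=39.77300/11.00909=3.61274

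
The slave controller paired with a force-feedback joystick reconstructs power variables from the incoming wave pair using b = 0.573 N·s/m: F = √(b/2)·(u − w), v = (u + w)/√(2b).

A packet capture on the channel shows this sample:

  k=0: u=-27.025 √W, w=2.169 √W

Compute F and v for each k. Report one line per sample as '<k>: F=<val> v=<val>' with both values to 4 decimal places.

0: F=-15.6263 v=-23.2188

k=0: u−w=-29.1940, u+w=-24.8560; √(b/2)=0.5353, √(2b)=1.0705; F=0.5353×(-29.194)=-15.6263, v=-24.8560/1.0705=-23.2188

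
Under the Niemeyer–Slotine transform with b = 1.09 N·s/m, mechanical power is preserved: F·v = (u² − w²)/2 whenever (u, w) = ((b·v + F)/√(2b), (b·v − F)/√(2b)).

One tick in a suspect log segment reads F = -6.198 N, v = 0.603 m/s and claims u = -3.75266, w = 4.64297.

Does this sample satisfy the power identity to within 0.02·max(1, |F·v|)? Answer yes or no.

yes

F·v = (-6.198)×0.603 = -3.73739 W.
(u² − w²)/2 = (14.08246 − 21.55717)/2 = -3.73736 W.
|Δ| = 0.00004;  2% of max(1, |F·v|) = 0.07475.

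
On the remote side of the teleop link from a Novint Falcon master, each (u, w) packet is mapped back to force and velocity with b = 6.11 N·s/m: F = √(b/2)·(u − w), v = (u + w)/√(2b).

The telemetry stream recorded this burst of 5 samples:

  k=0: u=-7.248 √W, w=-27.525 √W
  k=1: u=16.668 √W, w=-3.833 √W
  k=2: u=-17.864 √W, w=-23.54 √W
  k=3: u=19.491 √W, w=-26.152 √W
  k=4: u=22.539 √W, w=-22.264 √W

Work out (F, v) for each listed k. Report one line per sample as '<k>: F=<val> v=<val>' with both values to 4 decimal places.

k=0: u−w=20.2770, u+w=-34.7730; √(b/2)=1.7479, √(2b)=3.4957; F=1.7479×20.277=35.4413, v=-34.7730/3.4957=-9.9473
k=1: u−w=20.5010, u+w=12.8350; √(b/2)=1.7479, √(2b)=3.4957; F=1.7479×20.501=35.8328, v=12.8350/3.4957=3.6716
k=2: u−w=5.6760, u+w=-41.4040; √(b/2)=1.7479, √(2b)=3.4957; F=1.7479×5.676=9.9208, v=-41.4040/3.4957=-11.8442
k=3: u−w=45.6430, u+w=-6.6610; √(b/2)=1.7479, √(2b)=3.4957; F=1.7479×45.643=79.7774, v=-6.6610/3.4957=-1.9055
k=4: u−w=44.8030, u+w=0.2750; √(b/2)=1.7479, √(2b)=3.4957; F=1.7479×44.803=78.3092, v=0.2750/3.4957=0.0787

0: F=35.4413 v=-9.9473
1: F=35.8328 v=3.6716
2: F=9.9208 v=-11.8442
3: F=79.7774 v=-1.9055
4: F=78.3092 v=0.0787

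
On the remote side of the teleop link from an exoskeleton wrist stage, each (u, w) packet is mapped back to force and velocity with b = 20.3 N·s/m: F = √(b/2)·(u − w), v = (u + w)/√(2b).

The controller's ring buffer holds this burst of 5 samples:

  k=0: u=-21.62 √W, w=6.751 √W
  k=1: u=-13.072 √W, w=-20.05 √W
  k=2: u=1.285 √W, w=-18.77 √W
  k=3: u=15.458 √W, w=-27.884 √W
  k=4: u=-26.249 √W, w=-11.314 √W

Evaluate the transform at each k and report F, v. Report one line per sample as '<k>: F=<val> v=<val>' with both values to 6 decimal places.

0: F=-90.387352 v=-2.333559
1: F=22.231255 v=-5.198207
2: F=63.893354 v=-2.744117
3: F=138.083558 v=-1.950151
4: F=-47.581513 v=-5.895182

k=0: u−w=-28.371000, u+w=-14.869000; √(b/2)=3.185906, √(2b)=6.371813; F=3.185906×(-28.371)=-90.387352, v=-14.869000/6.371813=-2.333559
k=1: u−w=6.978000, u+w=-33.122000; √(b/2)=3.185906, √(2b)=6.371813; F=3.185906×6.978=22.231255, v=-33.122000/6.371813=-5.198207
k=2: u−w=20.055000, u+w=-17.485000; √(b/2)=3.185906, √(2b)=6.371813; F=3.185906×20.055=63.893354, v=-17.485000/6.371813=-2.744117
k=3: u−w=43.342000, u+w=-12.426000; √(b/2)=3.185906, √(2b)=6.371813; F=3.185906×43.342=138.083558, v=-12.426000/6.371813=-1.950151
k=4: u−w=-14.935000, u+w=-37.563000; √(b/2)=3.185906, √(2b)=6.371813; F=3.185906×(-14.935)=-47.581513, v=-37.563000/6.371813=-5.895182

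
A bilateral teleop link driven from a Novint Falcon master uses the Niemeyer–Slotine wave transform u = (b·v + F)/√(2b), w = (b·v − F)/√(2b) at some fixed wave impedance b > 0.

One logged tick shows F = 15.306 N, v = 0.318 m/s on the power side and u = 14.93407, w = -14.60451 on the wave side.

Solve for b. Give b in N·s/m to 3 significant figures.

u + w = 0.3296;  u + w = √(2b)·v, so √(2b) = 0.3296/0.318 = 1.0364.
b = (√(2b))²/2 = 1.0740/2 = 0.5370.
(Check via u − w = 2F/√(2b): u − w = 29.5386, 2F/√(2b) = 29.5382.)

b = 0.537 N·s/m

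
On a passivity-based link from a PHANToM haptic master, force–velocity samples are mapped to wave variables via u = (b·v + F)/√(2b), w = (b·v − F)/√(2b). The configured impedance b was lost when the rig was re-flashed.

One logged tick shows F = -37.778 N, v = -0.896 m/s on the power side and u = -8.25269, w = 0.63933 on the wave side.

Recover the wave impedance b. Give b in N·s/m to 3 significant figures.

u + w = -7.61336;  u + w = √(2b)·v, so √(2b) = -7.61336/(-0.896) = 8.49705.
b = (√(2b))²/2 = 72.19992/2 = 36.09996.
(Check via u − w = 2F/√(2b): u − w = -8.89202, 2F/√(2b) = -8.89202.)

b = 36.1 N·s/m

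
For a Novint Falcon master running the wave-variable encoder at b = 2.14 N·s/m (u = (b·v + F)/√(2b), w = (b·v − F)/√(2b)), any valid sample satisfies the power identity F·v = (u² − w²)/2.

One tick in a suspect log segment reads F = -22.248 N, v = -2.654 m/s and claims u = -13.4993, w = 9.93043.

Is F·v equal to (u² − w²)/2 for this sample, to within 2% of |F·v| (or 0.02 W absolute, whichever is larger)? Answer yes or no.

no

F·v = (-22.248)×(-2.654) = 59.04619 W.
(u² − w²)/2 = (182.23110 − 98.61344)/2 = 41.80883 W.
|Δ| = 17.23736;  2% of max(1, |F·v|) = 1.18092.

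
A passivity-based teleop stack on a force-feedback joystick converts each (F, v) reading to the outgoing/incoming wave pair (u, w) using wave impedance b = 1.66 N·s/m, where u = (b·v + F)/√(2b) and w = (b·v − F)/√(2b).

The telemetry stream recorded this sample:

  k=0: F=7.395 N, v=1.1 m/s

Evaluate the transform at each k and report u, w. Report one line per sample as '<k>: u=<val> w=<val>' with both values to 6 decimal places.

k=0: b·v=1.66×1.1=1.826000; √(2b)=1.822087; u=(1.826000+7.395)/1.822087=5.060681, w=(1.826000−7.395)/1.822087=-3.056386

0: u=5.060681 w=-3.056386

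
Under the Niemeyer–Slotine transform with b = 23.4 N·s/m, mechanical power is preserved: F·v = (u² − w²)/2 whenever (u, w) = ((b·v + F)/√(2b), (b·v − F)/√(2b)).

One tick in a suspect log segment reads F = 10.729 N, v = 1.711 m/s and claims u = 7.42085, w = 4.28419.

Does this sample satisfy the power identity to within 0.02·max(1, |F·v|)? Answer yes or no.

F·v = 10.729×1.711 = 18.35732 W.
(u² − w²)/2 = (55.06901 − 18.35428)/2 = 18.35737 W.
|Δ| = 0.00005;  2% of max(1, |F·v|) = 0.36715.

yes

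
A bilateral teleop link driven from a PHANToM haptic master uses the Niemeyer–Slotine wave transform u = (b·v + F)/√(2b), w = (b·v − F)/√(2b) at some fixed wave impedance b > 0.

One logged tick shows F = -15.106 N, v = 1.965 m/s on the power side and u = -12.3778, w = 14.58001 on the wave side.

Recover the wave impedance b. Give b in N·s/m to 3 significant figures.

b = 0.628 N·s/m

u + w = 2.20221;  u + w = √(2b)·v, so √(2b) = 2.20221/1.965 = 1.12072.
b = (√(2b))²/2 = 1.25601/2 = 0.62800.
(Check via u − w = 2F/√(2b): u − w = -26.95781, 2F/√(2b) = -26.95773.)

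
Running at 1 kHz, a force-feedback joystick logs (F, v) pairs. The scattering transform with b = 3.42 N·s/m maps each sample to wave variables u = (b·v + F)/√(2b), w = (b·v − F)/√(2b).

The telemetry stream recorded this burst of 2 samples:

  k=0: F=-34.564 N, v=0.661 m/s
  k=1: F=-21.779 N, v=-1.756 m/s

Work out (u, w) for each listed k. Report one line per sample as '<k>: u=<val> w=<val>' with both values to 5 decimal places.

k=0: b·v=3.42×0.661=2.26062; √(2b)=2.61534; u=(2.26062+(-34.564))/2.61534=-12.35151, w=(2.26062−(-34.564))/2.61534=14.08025
k=1: b·v=3.42×(-1.756)=-6.00552; √(2b)=2.61534; u=(-6.00552+(-21.779))/2.61534=-10.62368, w=(-6.00552−(-21.779))/2.61534=6.03114

0: u=-12.35151 w=14.08025
1: u=-10.62368 w=6.03114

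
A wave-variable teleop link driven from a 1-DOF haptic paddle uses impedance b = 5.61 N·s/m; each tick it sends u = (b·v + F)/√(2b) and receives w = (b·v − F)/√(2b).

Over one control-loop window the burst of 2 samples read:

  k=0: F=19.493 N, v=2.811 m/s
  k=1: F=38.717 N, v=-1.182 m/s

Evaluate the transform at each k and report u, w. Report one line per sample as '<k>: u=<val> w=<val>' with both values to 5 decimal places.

k=0: b·v=5.61×2.811=15.76971; √(2b)=3.34963; u=(15.76971+19.493)/3.34963=10.52735, w=(15.76971−19.493)/3.34963=-1.11155
k=1: b·v=5.61×(-1.182)=-6.63102; √(2b)=3.34963; u=(-6.63102+38.717)/3.34963=9.57897, w=(-6.63102−38.717)/3.34963=-13.53823

0: u=10.52735 w=-1.11155
1: u=9.57897 w=-13.53823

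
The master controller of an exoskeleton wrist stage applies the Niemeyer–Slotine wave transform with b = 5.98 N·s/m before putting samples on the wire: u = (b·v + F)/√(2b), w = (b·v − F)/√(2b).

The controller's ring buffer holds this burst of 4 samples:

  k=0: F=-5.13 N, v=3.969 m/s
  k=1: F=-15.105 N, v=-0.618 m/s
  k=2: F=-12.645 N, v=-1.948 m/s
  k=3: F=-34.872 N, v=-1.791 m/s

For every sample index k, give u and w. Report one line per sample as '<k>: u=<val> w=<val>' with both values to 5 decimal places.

k=0: b·v=5.98×3.969=23.73462; √(2b)=3.45832; u=(23.73462+(-5.13))/3.45832=5.37966, w=(23.73462−(-5.13))/3.45832=8.34642
k=1: b·v=5.98×(-0.618)=-3.69564; √(2b)=3.45832; u=(-3.69564+(-15.105))/3.45832=-5.43635, w=(-3.69564−(-15.105))/3.45832=3.29910
k=2: b·v=5.98×(-1.948)=-11.64904; √(2b)=3.45832; u=(-11.64904+(-12.645))/3.45832=-7.02480, w=(-11.64904−(-12.645))/3.45832=0.28799
k=3: b·v=5.98×(-1.791)=-10.71018; √(2b)=3.45832; u=(-10.71018+(-34.872))/3.45832=-13.18043, w=(-10.71018−(-34.872))/3.45832=6.98657

0: u=5.37966 w=8.34642
1: u=-5.43635 w=3.29910
2: u=-7.02480 w=0.28799
3: u=-13.18043 w=6.98657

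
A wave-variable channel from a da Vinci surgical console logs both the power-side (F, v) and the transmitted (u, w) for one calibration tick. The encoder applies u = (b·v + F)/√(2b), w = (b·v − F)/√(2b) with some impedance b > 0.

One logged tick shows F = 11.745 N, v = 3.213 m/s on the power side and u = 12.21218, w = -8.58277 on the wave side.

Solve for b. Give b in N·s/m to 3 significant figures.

b = 0.638 N·s/m

u + w = 3.62941;  u + w = √(2b)·v, so √(2b) = 3.62941/3.213 = 1.12960.
b = (√(2b))²/2 = 1.27600/2 = 0.63800.
(Check via u − w = 2F/√(2b): u − w = 20.79495, 2F/√(2b) = 20.79494.)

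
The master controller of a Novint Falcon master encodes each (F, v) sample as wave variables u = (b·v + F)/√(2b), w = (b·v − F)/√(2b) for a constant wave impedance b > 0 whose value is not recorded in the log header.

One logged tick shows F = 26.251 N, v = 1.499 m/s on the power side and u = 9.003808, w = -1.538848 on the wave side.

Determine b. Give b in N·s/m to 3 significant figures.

u + w = 7.464960;  u + w = √(2b)·v, so √(2b) = 7.464960/1.499 = 4.979960.
b = (√(2b))²/2 = 24.800001/2 = 12.400001.
(Check via u − w = 2F/√(2b): u − w = 10.542656, 2F/√(2b) = 10.542655.)

b = 12.4 N·s/m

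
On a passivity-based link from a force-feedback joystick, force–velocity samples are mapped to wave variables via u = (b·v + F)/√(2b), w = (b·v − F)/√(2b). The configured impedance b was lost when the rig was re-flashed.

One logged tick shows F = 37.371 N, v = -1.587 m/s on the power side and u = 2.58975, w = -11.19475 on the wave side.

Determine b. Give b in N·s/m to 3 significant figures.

u + w = -8.60500;  u + w = √(2b)·v, so √(2b) = -8.60500/(-1.587) = 5.42218.
b = (√(2b))²/2 = 29.40004/2 = 14.70002.
(Check via u − w = 2F/√(2b): u − w = 13.78450, 2F/√(2b) = 13.78449.)

b = 14.7 N·s/m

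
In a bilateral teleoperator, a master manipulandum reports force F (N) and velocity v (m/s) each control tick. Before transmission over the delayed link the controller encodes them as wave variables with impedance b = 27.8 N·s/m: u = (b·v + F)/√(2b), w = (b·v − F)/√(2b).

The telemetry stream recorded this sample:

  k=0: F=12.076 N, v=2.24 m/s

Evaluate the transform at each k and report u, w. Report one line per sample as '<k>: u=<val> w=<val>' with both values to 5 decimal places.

k=0: b·v=27.8×2.24=62.27200; √(2b)=7.45654; u=(62.27200+12.076)/7.45654=9.97084, w=(62.27200−12.076)/7.45654=6.73181

0: u=9.97084 w=6.73181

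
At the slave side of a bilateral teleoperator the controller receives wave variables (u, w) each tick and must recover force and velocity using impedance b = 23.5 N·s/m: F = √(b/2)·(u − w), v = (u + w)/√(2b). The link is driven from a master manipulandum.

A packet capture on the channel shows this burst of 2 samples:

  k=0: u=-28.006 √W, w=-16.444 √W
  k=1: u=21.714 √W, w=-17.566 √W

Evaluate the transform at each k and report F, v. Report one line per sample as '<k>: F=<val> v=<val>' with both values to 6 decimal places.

k=0: u−w=-11.562000, u+w=-44.450000; √(b/2)=3.427827, √(2b)=6.855655; F=3.427827×(-11.562)=-39.632539, v=-44.450000/6.855655=-6.483699
k=1: u−w=39.280000, u+w=4.148000; √(b/2)=3.427827, √(2b)=6.855655; F=3.427827×39.28=134.645056, v=4.148000/6.855655=0.605048

0: F=-39.632539 v=-6.483699
1: F=134.645056 v=0.605048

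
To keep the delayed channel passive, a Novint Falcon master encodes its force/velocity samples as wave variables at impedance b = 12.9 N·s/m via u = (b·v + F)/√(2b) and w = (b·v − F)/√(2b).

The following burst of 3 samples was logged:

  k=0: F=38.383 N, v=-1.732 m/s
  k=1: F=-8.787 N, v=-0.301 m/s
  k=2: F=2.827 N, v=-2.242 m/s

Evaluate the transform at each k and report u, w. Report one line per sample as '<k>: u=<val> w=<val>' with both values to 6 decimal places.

k=0: b·v=12.9×(-1.732)=-22.342800; √(2b)=5.079370; u=(-22.342800+38.383)/5.079370=3.157911, w=(-22.342800−38.383)/5.079370=-11.955380
k=1: b·v=12.9×(-0.301)=-3.882900; √(2b)=5.079370; u=(-3.882900+(-8.787))/5.079370=-2.494384, w=(-3.882900−(-8.787))/5.079370=0.965494
k=2: b·v=12.9×(-2.242)=-28.921800; √(2b)=5.079370; u=(-28.921800+2.827)/5.079370=-5.137409, w=(-28.921800−2.827)/5.079370=-6.250539

0: u=3.157911 w=-11.955380
1: u=-2.494384 w=0.965494
2: u=-5.137409 w=-6.250539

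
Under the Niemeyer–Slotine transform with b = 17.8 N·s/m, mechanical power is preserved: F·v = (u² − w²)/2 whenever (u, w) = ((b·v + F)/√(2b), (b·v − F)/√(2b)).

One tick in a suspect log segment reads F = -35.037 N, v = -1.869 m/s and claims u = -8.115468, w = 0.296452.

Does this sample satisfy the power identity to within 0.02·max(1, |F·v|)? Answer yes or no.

no

F·v = (-35.037)×(-1.869) = 65.484153 W.
(u² − w²)/2 = (65.860821 − 0.087884)/2 = 32.886469 W.
|Δ| = 32.597684;  2% of max(1, |F·v|) = 1.309683.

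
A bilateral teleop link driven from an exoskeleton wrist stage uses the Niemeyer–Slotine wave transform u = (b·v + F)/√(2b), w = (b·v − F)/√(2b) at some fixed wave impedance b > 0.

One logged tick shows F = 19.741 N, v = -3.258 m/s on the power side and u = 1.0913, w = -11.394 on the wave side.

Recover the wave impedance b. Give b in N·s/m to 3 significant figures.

u + w = -10.30270;  u + w = √(2b)·v, so √(2b) = -10.30270/(-3.258) = 3.16228.
b = (√(2b))²/2 = 10.00000/2 = 5.00000.
(Check via u − w = 2F/√(2b): u − w = 12.48530, 2F/√(2b) = 12.48531.)

b = 5 N·s/m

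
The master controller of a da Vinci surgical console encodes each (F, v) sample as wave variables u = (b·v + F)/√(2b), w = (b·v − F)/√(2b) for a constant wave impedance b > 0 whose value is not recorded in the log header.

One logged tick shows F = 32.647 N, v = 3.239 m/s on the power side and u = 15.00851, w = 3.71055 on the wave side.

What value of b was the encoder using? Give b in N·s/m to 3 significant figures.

u + w = 18.71906;  u + w = √(2b)·v, so √(2b) = 18.71906/3.239 = 5.77927.
b = (√(2b))²/2 = 33.39998/2 = 16.69999.
(Check via u − w = 2F/√(2b): u − w = 11.29796, 2F/√(2b) = 11.29796.)

b = 16.7 N·s/m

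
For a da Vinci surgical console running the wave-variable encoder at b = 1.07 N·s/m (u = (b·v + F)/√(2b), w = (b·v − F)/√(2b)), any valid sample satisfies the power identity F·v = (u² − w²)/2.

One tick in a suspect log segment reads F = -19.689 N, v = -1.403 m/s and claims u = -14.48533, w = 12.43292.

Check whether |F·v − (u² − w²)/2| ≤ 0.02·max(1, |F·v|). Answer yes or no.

F·v = (-19.689)×(-1.403) = 27.6237 W.
(u² − w²)/2 = (209.8248 − 154.5775)/2 = 27.6236 W.
|Δ| = 0.0000;  2% of max(1, |F·v|) = 0.5525.

yes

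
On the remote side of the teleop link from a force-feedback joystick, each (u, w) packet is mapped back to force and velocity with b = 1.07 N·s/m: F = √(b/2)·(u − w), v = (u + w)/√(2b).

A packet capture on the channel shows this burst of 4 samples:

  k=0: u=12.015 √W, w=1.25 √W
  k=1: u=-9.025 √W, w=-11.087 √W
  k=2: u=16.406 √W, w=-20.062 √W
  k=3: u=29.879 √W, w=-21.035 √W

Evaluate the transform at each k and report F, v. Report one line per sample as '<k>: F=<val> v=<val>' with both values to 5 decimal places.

0: F=7.87392 v=9.06777
1: F=1.50822 v=-13.74828
2: F=26.67404 v=-2.49919
3: F=37.24038 v=6.04563

k=0: u−w=10.76500, u+w=13.26500; √(b/2)=0.73144, √(2b)=1.46287; F=0.73144×10.765=7.87392, v=13.26500/1.46287=9.06777
k=1: u−w=2.06200, u+w=-20.11200; √(b/2)=0.73144, √(2b)=1.46287; F=0.73144×2.062=1.50822, v=-20.11200/1.46287=-13.74828
k=2: u−w=36.46800, u+w=-3.65600; √(b/2)=0.73144, √(2b)=1.46287; F=0.73144×36.468=26.67404, v=-3.65600/1.46287=-2.49919
k=3: u−w=50.91400, u+w=8.84400; √(b/2)=0.73144, √(2b)=1.46287; F=0.73144×50.914=37.24038, v=8.84400/1.46287=6.04563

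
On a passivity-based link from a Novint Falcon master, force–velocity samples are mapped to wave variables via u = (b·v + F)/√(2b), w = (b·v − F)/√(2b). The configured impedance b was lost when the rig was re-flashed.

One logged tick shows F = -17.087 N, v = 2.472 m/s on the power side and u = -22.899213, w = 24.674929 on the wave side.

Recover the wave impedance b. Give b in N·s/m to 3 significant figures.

b = 0.258 N·s/m

u + w = 1.775716;  u + w = √(2b)·v, so √(2b) = 1.775716/2.472 = 0.718332.
b = (√(2b))²/2 = 0.516000/2 = 0.258000.
(Check via u − w = 2F/√(2b): u − w = -47.574142, 2F/√(2b) = -47.574121.)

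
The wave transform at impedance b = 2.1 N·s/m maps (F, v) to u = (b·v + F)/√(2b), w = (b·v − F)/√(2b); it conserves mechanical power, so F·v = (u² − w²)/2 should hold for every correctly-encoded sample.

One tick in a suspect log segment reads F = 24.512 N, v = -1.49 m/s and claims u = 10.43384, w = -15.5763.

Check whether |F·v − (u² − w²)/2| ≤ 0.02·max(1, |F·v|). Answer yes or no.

no

F·v = 24.512×(-1.49) = -36.5229 W.
(u² − w²)/2 = (108.8650 − 242.6211)/2 = -66.8781 W.
|Δ| = 30.3552;  2% of max(1, |F·v|) = 0.7305.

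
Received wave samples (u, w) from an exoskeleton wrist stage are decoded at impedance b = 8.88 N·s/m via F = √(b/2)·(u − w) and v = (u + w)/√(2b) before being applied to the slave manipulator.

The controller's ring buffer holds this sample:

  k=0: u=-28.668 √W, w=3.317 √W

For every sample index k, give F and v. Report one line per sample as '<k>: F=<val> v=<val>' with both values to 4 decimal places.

k=0: u−w=-31.9850, u+w=-25.3510; √(b/2)=2.1071, √(2b)=4.2143; F=2.1071×(-31.985)=-67.3966, v=-25.3510/4.2143=-6.0155

0: F=-67.3966 v=-6.0155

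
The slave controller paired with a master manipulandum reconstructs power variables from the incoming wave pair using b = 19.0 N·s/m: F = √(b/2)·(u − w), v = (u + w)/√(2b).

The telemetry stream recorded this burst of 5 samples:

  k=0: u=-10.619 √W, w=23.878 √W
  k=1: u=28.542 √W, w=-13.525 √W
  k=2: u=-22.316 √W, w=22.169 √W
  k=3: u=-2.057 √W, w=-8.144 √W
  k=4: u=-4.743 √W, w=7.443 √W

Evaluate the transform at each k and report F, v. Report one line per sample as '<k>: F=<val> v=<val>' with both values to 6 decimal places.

k=0: u−w=-34.497000, u+w=13.259000; √(b/2)=3.082207, √(2b)=6.164414; F=3.082207×(-34.497)=-106.326895, v=13.259000/6.164414=2.150894
k=1: u−w=42.067000, u+w=15.017000; √(b/2)=3.082207, √(2b)=6.164414; F=3.082207×42.067=129.659202, v=15.017000/6.164414=2.436079
k=2: u−w=-44.485000, u+w=-0.147000; √(b/2)=3.082207, √(2b)=6.164414; F=3.082207×(-44.485)=-137.111978, v=-0.147000/6.164414=-0.023847
k=3: u−w=6.087000, u+w=-10.201000; √(b/2)=3.082207, √(2b)=6.164414; F=3.082207×6.087=18.761394, v=-10.201000/6.164414=-1.654821
k=4: u−w=-12.186000, u+w=2.700000; √(b/2)=3.082207, √(2b)=6.164414; F=3.082207×(-12.186)=-37.559775, v=2.700000/6.164414=0.437998

0: F=-106.326895 v=2.150894
1: F=129.659202 v=2.436079
2: F=-137.111978 v=-0.023847
3: F=18.761394 v=-1.654821
4: F=-37.559775 v=0.437998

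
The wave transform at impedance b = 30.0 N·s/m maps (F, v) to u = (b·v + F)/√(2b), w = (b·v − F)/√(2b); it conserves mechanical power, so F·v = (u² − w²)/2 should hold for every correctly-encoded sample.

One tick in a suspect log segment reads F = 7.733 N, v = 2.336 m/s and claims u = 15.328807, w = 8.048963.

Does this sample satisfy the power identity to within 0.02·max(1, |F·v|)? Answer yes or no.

F·v = 7.733×2.336 = 18.064288 W.
(u² − w²)/2 = (234.972324 − 64.785805)/2 = 85.093259 W.
|Δ| = 67.028971;  2% of max(1, |F·v|) = 0.361286.

no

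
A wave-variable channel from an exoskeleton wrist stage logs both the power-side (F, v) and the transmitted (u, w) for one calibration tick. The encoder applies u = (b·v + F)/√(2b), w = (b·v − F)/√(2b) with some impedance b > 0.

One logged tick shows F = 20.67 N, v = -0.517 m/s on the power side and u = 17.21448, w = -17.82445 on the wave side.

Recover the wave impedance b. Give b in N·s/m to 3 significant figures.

u + w = -0.60997;  u + w = √(2b)·v, so √(2b) = -0.60997/(-0.517) = 1.17983.
b = (√(2b))²/2 = 1.39199/2 = 0.69599.
(Check via u − w = 2F/√(2b): u − w = 35.03893, 2F/√(2b) = 35.03907.)

b = 0.696 N·s/m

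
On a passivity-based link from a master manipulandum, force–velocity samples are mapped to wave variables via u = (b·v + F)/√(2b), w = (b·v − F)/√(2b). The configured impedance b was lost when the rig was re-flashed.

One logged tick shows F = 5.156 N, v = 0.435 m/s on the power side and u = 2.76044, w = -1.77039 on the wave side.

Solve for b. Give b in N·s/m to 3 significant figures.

b = 2.59 N·s/m

u + w = 0.99005;  u + w = √(2b)·v, so √(2b) = 0.99005/0.435 = 2.27598.
b = (√(2b))²/2 = 5.18007/2 = 2.59004.
(Check via u − w = 2F/√(2b): u − w = 4.53083, 2F/√(2b) = 4.53080.)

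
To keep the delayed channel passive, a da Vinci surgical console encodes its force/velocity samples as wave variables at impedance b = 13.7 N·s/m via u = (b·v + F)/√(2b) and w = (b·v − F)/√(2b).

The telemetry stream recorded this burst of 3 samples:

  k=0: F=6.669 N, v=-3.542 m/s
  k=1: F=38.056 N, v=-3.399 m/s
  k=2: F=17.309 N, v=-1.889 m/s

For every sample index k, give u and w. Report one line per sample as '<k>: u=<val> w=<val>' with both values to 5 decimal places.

k=0: b·v=13.7×(-3.542)=-48.52540; √(2b)=5.23450; u=(-48.52540+6.669)/5.23450=-7.99625, w=(-48.52540−6.669)/5.23450=-10.54435
k=1: b·v=13.7×(-3.399)=-46.56630; √(2b)=5.23450; u=(-46.56630+38.056)/5.23450=-1.62581, w=(-46.56630−38.056)/5.23450=-16.16626
k=2: b·v=13.7×(-1.889)=-25.87930; √(2b)=5.23450; u=(-25.87930+17.309)/5.23450=-1.63727, w=(-25.87930−17.309)/5.23450=-8.25070

0: u=-7.99625 w=-10.54435
1: u=-1.62581 w=-16.16626
2: u=-1.63727 w=-8.25070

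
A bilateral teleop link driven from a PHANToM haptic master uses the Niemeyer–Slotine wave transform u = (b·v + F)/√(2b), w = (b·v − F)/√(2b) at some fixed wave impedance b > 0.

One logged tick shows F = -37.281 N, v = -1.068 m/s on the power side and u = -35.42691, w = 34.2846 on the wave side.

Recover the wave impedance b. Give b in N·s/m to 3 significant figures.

b = 0.572 N·s/m

u + w = -1.14231;  u + w = √(2b)·v, so √(2b) = -1.14231/(-1.068) = 1.06958.
b = (√(2b))²/2 = 1.14400/2 = 0.57200.
(Check via u − w = 2F/√(2b): u − w = -69.71151, 2F/√(2b) = -69.71156.)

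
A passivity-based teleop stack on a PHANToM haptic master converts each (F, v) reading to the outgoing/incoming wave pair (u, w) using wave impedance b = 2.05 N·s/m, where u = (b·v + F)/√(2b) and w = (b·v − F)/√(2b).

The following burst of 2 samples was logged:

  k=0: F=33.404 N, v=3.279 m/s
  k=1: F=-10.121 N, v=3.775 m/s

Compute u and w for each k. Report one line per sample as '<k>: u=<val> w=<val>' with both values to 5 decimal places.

k=0: b·v=2.05×3.279=6.72195; √(2b)=2.02485; u=(6.72195+33.404)/2.02485=19.81679, w=(6.72195−33.404)/2.02485=-13.17733
k=1: b·v=2.05×3.775=7.73875; √(2b)=2.02485; u=(7.73875+(-10.121))/2.02485=-1.17651, w=(7.73875−(-10.121))/2.02485=8.82030

0: u=19.81679 w=-13.17733
1: u=-1.17651 w=8.82030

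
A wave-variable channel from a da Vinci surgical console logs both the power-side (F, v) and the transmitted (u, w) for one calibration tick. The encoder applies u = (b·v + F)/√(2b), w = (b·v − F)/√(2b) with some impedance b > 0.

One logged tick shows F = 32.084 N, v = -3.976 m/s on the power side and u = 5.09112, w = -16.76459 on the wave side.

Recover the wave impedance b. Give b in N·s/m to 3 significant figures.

b = 4.31 N·s/m

u + w = -11.67347;  u + w = √(2b)·v, so √(2b) = -11.67347/(-3.976) = 2.93598.
b = (√(2b))²/2 = 8.62000/2 = 4.31000.
(Check via u − w = 2F/√(2b): u − w = 21.85571, 2F/√(2b) = 21.85571.)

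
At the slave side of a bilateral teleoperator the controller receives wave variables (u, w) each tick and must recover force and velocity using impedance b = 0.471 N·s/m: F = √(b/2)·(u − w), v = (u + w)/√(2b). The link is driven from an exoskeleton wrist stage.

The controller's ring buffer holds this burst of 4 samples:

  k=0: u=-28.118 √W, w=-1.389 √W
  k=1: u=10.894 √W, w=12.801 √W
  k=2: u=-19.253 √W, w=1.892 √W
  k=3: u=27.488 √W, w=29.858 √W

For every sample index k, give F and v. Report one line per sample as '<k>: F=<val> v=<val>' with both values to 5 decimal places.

k=0: u−w=-26.72900, u+w=-29.50700; √(b/2)=0.48528, √(2b)=0.97057; F=0.48528×(-26.729)=-12.97114, v=-29.50700/0.97057=-30.40182
k=1: u−w=-1.90700, u+w=23.69500; √(b/2)=0.48528, √(2b)=0.97057; F=0.48528×(-1.907)=-0.92544, v=23.69500/0.97057=24.41357
k=2: u−w=-21.14500, u+w=-17.36100; √(b/2)=0.48528, √(2b)=0.97057; F=0.48528×(-21.145)=-10.26132, v=-17.36100/0.97057=-17.88749
k=3: u−w=-2.37000, u+w=57.34600; √(b/2)=0.48528, √(2b)=0.97057; F=0.48528×(-2.37)=-1.15012, v=57.34600/0.97057=59.08506

0: F=-12.97114 v=-30.40182
1: F=-0.92544 v=24.41357
2: F=-10.26132 v=-17.88749
3: F=-1.15012 v=59.08506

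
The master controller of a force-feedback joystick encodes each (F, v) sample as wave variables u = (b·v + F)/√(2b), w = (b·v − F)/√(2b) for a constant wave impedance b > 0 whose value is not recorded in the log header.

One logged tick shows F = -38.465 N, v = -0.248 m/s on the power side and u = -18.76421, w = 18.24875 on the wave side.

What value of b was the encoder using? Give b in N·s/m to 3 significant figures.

u + w = -0.5155;  u + w = √(2b)·v, so √(2b) = -0.5155/(-0.248) = 2.0785.
b = (√(2b))²/2 = 4.3200/2 = 2.1600.
(Check via u − w = 2F/√(2b): u − w = -37.0130, 2F/√(2b) = -37.0128.)

b = 2.16 N·s/m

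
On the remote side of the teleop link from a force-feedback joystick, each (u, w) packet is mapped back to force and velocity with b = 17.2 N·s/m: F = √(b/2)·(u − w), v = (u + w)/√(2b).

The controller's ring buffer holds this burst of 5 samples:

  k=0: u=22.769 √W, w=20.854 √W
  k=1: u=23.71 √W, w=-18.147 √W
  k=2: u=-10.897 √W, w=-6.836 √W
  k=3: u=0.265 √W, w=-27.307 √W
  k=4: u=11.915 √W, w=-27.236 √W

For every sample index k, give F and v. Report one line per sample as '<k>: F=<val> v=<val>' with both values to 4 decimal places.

k=0: u−w=1.9150, u+w=43.6230; √(b/2)=2.9326, √(2b)=5.8652; F=2.9326×1.915=5.6159, v=43.6230/5.8652=7.4377
k=1: u−w=41.8570, u+w=5.5630; √(b/2)=2.9326, √(2b)=5.8652; F=2.9326×41.857=122.7488, v=5.5630/5.8652=0.9485
k=2: u−w=-4.0610, u+w=-17.7330; √(b/2)=2.9326, √(2b)=5.8652; F=2.9326×(-4.061)=-11.9092, v=-17.7330/5.8652=-3.0235
k=3: u−w=27.5720, u+w=-27.0420; √(b/2)=2.9326, √(2b)=5.8652; F=2.9326×27.572=80.8570, v=-27.0420/5.8652=-4.6106
k=4: u−w=39.1510, u+w=-15.3210; √(b/2)=2.9326, √(2b)=5.8652; F=2.9326×39.151=114.8133, v=-15.3210/5.8652=-2.6122

0: F=5.6159 v=7.4377
1: F=122.7488 v=0.9485
2: F=-11.9092 v=-3.0235
3: F=80.8570 v=-4.6106
4: F=114.8133 v=-2.6122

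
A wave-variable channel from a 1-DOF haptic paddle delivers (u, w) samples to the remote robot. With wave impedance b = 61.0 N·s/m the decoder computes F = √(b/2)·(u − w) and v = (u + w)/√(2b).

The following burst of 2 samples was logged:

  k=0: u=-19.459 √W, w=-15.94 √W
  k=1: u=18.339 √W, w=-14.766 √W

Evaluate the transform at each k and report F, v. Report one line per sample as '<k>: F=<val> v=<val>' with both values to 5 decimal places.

k=0: u−w=-3.51900, u+w=-35.39900; √(b/2)=5.52268, √(2b)=11.04536; F=5.52268×(-3.519)=-19.43431, v=-35.39900/11.04536=-3.20487
k=1: u−w=33.10500, u+w=3.57300; √(b/2)=5.52268, √(2b)=11.04536; F=5.52268×33.105=182.82834, v=3.57300/11.04536=0.32348

0: F=-19.43431 v=-3.20487
1: F=182.82834 v=0.32348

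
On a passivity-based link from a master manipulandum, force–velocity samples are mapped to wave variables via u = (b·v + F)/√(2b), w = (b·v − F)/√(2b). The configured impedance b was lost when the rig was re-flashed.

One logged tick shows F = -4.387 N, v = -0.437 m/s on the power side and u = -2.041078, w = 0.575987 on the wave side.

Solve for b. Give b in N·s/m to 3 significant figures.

u + w = -1.465091;  u + w = √(2b)·v, so √(2b) = -1.465091/(-0.437) = 3.352611.
b = (√(2b))²/2 = 11.240000/2 = 5.620000.
(Check via u − w = 2F/√(2b): u − w = -2.617065, 2F/√(2b) = -2.617065.)

b = 5.62 N·s/m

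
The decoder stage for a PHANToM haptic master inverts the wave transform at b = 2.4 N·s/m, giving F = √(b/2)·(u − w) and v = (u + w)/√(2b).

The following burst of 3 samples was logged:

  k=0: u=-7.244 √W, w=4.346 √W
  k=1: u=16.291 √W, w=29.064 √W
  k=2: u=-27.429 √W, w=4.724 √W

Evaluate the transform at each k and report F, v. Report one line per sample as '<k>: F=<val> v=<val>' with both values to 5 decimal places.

0: F=-12.69621 v=-1.32275
1: F=-13.99212 v=20.70163
2: F=-35.22185 v=-10.36337

k=0: u−w=-11.59000, u+w=-2.89800; √(b/2)=1.09545, √(2b)=2.19089; F=1.09545×(-11.59)=-12.69621, v=-2.89800/2.19089=-1.32275
k=1: u−w=-12.77300, u+w=45.35500; √(b/2)=1.09545, √(2b)=2.19089; F=1.09545×(-12.773)=-13.99212, v=45.35500/2.19089=20.70163
k=2: u−w=-32.15300, u+w=-22.70500; √(b/2)=1.09545, √(2b)=2.19089; F=1.09545×(-32.153)=-35.22185, v=-22.70500/2.19089=-10.36337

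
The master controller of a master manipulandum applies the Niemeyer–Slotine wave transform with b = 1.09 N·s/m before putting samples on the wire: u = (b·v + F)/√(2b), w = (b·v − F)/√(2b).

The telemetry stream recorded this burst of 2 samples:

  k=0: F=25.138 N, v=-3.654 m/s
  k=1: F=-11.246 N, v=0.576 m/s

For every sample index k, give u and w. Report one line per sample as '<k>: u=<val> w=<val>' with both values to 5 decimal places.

0: u=14.32807 w=-19.72314
1: u=-7.19153 w=8.04198

k=0: b·v=1.09×(-3.654)=-3.98286; √(2b)=1.47648; u=(-3.98286+25.138)/1.47648=14.32807, w=(-3.98286−25.138)/1.47648=-19.72314
k=1: b·v=1.09×0.576=0.62784; √(2b)=1.47648; u=(0.62784+(-11.246))/1.47648=-7.19153, w=(0.62784−(-11.246))/1.47648=8.04198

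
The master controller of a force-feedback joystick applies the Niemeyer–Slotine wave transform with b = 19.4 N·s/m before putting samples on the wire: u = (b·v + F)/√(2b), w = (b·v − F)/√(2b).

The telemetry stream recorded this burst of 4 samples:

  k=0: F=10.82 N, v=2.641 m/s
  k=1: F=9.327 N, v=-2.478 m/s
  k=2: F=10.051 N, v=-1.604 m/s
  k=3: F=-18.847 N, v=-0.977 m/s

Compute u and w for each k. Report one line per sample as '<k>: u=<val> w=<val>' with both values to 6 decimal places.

0: u=9.962394 w=6.488301
1: u=-6.220328 w=-9.215047
2: u=-3.382039 w=-6.609220
3: u=-6.068553 w=-0.017146

k=0: b·v=19.4×2.641=51.235400; √(2b)=6.228965; u=(51.235400+10.82)/6.228965=9.962394, w=(51.235400−10.82)/6.228965=6.488301
k=1: b·v=19.4×(-2.478)=-48.073200; √(2b)=6.228965; u=(-48.073200+9.327)/6.228965=-6.220328, w=(-48.073200−9.327)/6.228965=-9.215047
k=2: b·v=19.4×(-1.604)=-31.117600; √(2b)=6.228965; u=(-31.117600+10.051)/6.228965=-3.382039, w=(-31.117600−10.051)/6.228965=-6.609220
k=3: b·v=19.4×(-0.977)=-18.953800; √(2b)=6.228965; u=(-18.953800+(-18.847))/6.228965=-6.068553, w=(-18.953800−(-18.847))/6.228965=-0.017146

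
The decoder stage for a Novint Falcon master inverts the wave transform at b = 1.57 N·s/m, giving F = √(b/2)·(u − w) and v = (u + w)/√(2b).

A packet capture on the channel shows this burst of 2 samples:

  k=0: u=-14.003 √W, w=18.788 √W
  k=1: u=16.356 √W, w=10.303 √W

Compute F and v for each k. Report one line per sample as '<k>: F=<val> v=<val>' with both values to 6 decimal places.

k=0: u−w=-32.791000, u+w=4.785000; √(b/2)=0.886002, √(2b)=1.772005; F=0.886002×(-32.791)=-29.052900, v=4.785000/1.772005=2.700332
k=1: u−w=6.053000, u+w=26.659000; √(b/2)=0.886002, √(2b)=1.772005; F=0.886002×6.053=5.362972, v=26.659000/1.772005=15.044544

0: F=-29.052900 v=2.700332
1: F=5.362972 v=15.044544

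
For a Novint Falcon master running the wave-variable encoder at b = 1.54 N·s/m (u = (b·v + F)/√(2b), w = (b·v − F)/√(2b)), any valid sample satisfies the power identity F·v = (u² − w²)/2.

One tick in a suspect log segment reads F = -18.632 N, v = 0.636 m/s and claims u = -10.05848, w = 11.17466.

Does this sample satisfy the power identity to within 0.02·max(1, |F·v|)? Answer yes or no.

F·v = (-18.632)×0.636 = -11.8500 W.
(u² − w²)/2 = (101.1730 − 124.8730)/2 = -11.8500 W.
|Δ| = 0.0001;  2% of max(1, |F·v|) = 0.2370.

yes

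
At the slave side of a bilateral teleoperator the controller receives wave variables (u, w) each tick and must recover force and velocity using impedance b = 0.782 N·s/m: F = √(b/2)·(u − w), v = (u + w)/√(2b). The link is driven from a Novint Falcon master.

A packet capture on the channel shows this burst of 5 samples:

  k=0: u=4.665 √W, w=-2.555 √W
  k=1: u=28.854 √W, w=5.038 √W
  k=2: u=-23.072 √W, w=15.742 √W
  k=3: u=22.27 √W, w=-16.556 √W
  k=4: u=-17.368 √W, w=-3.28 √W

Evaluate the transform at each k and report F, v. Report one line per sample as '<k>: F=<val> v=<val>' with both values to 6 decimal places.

k=0: u−w=7.220000, u+w=2.110000; √(b/2)=0.625300, √(2b)=1.250600; F=0.625300×7.22=4.514665, v=2.110000/1.250600=1.687190
k=1: u−w=23.816000, u+w=33.892000; √(b/2)=0.625300, √(2b)=1.250600; F=0.625300×23.816=14.892143, v=33.892000/1.250600=27.100595
k=2: u−w=-38.814000, u+w=-7.330000; √(b/2)=0.625300, √(2b)=1.250600; F=0.625300×(-38.814)=-24.270391, v=-7.330000/1.250600=-5.861187
k=3: u−w=38.826000, u+w=5.714000; √(b/2)=0.625300, √(2b)=1.250600; F=0.625300×38.826=24.277895, v=5.714000/1.250600=4.569007
k=4: u−w=-14.088000, u+w=-20.648000; √(b/2)=0.625300, √(2b)=1.250600; F=0.625300×(-14.088)=-8.809225, v=-20.648000/1.250600=-16.510477

0: F=4.514665 v=1.687190
1: F=14.892143 v=27.100595
2: F=-24.270391 v=-5.861187
3: F=24.277895 v=4.569007
4: F=-8.809225 v=-16.510477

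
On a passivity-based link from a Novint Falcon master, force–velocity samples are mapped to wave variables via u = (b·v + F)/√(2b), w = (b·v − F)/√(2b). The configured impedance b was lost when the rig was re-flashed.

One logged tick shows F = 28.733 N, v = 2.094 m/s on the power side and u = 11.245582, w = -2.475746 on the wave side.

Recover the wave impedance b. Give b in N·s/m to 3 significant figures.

u + w = 8.769836;  u + w = √(2b)·v, so √(2b) = 8.769836/2.094 = 4.188078.
b = (√(2b))²/2 = 17.540000/2 = 8.770000.
(Check via u − w = 2F/√(2b): u − w = 13.721328, 2F/√(2b) = 13.721329.)

b = 8.77 N·s/m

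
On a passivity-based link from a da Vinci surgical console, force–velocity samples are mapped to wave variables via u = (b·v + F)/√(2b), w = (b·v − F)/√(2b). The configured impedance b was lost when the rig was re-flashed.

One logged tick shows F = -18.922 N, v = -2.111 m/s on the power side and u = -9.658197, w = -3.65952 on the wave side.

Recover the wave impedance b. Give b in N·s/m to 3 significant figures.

u + w = -13.317717;  u + w = √(2b)·v, so √(2b) = -13.317717/(-2.111) = 6.308724.
b = (√(2b))²/2 = 39.800002/2 = 19.900001.
(Check via u − w = 2F/√(2b): u − w = -5.998677, 2F/√(2b) = -5.998677.)

b = 19.9 N·s/m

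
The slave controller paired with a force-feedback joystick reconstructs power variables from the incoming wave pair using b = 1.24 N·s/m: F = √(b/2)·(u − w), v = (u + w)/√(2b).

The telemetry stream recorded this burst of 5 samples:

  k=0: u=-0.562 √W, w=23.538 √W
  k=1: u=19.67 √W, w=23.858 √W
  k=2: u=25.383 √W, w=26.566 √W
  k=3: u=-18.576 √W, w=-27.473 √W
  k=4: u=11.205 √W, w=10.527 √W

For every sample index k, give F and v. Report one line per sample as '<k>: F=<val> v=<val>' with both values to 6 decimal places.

0: F=-18.976359 v=14.589775
1: F=-3.297634 v=27.640308
2: F=-0.931495 v=32.987648
3: F=7.005505 v=-29.241144
4: F=0.533858 v=13.799834

k=0: u−w=-24.100000, u+w=22.976000; √(b/2)=0.787401, √(2b)=1.574802; F=0.787401×(-24.1)=-18.976359, v=22.976000/1.574802=14.589775
k=1: u−w=-4.188000, u+w=43.528000; √(b/2)=0.787401, √(2b)=1.574802; F=0.787401×(-4.188)=-3.297634, v=43.528000/1.574802=27.640308
k=2: u−w=-1.183000, u+w=51.949000; √(b/2)=0.787401, √(2b)=1.574802; F=0.787401×(-1.183)=-0.931495, v=51.949000/1.574802=32.987648
k=3: u−w=8.897000, u+w=-46.049000; √(b/2)=0.787401, √(2b)=1.574802; F=0.787401×8.897=7.005505, v=-46.049000/1.574802=-29.241144
k=4: u−w=0.678000, u+w=21.732000; √(b/2)=0.787401, √(2b)=1.574802; F=0.787401×0.678=0.533858, v=21.732000/1.574802=13.799834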